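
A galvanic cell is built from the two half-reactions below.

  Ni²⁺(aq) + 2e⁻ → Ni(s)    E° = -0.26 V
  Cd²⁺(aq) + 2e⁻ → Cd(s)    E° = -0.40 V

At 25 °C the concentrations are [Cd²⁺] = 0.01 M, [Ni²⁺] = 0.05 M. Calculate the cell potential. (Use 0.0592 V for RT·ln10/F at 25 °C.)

The Ni²⁺/Ni couple has the higher reduction potential and acts as the cathode, so E°_cell = -0.26 − (-0.40) = 0.14 V.
Balancing electrons gives n = 2; the reaction quotient is Q = [Cd²⁺]/[Ni²⁺] = 0.200.
At 25 °C, E = E° − (0.0592/n) log Q = 0.14 − (0.0592/2)(-0.699) = 0.140 + 0.021 = 0.161 V.

0.161 V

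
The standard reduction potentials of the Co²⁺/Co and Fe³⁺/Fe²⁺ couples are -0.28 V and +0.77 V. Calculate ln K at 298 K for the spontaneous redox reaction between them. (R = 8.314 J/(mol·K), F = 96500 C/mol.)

E°_cell = +0.77 − (-0.28) = 1.05 V, with n = 2 electrons transferred.
At equilibrium E = 0, so the Nernst equation gives ln K = nFE°/RT = (2)(96500)(1.05)/((8.314)(298)) = 81.79.

ln K = 81.8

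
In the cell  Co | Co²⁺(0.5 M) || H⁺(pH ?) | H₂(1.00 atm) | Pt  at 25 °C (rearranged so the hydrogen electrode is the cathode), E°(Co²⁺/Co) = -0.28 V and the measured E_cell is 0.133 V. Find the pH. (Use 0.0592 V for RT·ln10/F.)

E°_cell = 0.28 V and n = 2.
log Q = n(E° − E)/0.0592 = 2×(0.28 − 0.133)/0.0592 = 4.966.
With Q = [Co²⁺]·P(H₂) / [H⁺]^2, solving for [H⁺] gives log[H⁺] = -2.634, so pH = 2.63.

pH = 2.63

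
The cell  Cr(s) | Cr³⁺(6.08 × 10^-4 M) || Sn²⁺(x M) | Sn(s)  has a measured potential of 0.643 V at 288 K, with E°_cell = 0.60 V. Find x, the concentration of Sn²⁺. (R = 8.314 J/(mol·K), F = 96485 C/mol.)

From the Nernst equation, ln Q = nF(E° − E)/RT = 6×96485×(0.60 − 0.643)/(8.314×288) = -10.396, so Q = 3.05 × 10^-5.
With Q = [Cr³⁺]^2/[Sn²⁺]^3 and the known concentrations, [Sn²⁺]^3 in the denominator gives [Sn²⁺] = 0.23 M.

0.23 M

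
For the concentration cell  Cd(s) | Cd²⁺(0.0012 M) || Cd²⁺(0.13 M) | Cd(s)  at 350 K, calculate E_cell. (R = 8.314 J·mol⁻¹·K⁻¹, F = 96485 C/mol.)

0.071 V

Both half-cells are Cd²⁺/Cd, so E°_cell = 0. The concentrated side is the cathode; the cell reaction moves Cd²⁺ from high to low concentration with n = 2.
Q = [Cd²⁺]_dilute/[Cd²⁺]_conc = 0.0012/0.13 = 0.00923.
E = 0 − (RT/nF) ln Q = −((8.314×350)/(2×96485))(-4.685) = 0.0706 V.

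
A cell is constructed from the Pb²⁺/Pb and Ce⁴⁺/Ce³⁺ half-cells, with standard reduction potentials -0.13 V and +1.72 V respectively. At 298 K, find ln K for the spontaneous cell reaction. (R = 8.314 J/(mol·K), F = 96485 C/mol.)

ln K = 144.1

E°_cell = +1.72 − (-0.13) = 1.85 V, with n = 2 electrons transferred.
At equilibrium E = 0, so the Nernst equation gives ln K = nFE°/RT = (2)(96485)(1.85)/((8.314)(298)) = 144.09.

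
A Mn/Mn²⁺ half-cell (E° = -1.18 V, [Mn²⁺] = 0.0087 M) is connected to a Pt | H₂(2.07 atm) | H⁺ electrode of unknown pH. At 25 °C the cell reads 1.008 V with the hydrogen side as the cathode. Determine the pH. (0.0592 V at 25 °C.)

E°_cell = 1.18 V and n = 2.
log Q = n(E° − E)/0.0592 = 2×(1.18 − 1.008)/0.0592 = 5.811.
With Q = [Mn²⁺]·P(H₂) / [H⁺]^2, solving for [H⁺] gives log[H⁺] = -3.778, so pH = 3.78.

pH = 3.78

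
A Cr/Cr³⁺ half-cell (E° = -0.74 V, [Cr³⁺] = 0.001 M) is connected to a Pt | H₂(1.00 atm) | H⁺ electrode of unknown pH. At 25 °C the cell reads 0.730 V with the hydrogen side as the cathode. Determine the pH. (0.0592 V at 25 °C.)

E°_cell = 0.74 V and n = 6.
log Q = n(E° − E)/0.0592 = 6×(0.74 − 0.730)/0.0592 = 1.014.
With Q = [Cr³⁺]^2·P(H₂)^3 / [H⁺]^6, solving for [H⁺] gives log[H⁺] = -1.169, so pH = 1.17.

pH = 1.17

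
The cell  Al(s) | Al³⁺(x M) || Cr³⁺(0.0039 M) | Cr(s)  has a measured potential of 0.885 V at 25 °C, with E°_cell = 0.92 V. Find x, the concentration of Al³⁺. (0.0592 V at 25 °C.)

From the Nernst equation, log Q = n(E° − E)/0.0592 = 3(0.92 − 0.885)/0.0592 = 1.774, so Q = 59.4.
With Q = [Al³⁺]/[Cr³⁺] and the known concentrations, [Al³⁺] in the numerator gives [Al³⁺] = 0.23 M.

0.23 M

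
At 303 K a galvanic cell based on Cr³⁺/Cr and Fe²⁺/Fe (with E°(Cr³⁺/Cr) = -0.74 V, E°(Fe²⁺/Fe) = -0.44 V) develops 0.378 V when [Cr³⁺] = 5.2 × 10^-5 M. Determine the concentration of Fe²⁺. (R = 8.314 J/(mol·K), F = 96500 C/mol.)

From the Nernst equation, ln Q = nF(E° − E)/RT = 6×96500×(0.30 − 0.378)/(8.314×303) = -17.928, so Q = 1.64 × 10^-8.
With Q = [Cr³⁺]^2/[Fe²⁺]^3 and the known concentrations, [Fe²⁺]^3 in the denominator gives [Fe²⁺] = 0.55 M.

0.55 M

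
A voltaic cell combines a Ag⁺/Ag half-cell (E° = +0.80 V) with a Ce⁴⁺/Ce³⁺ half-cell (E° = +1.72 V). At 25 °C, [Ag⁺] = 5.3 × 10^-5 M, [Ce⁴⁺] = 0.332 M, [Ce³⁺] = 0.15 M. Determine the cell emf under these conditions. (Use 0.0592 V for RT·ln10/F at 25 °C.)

1.19 V

The Ce⁴⁺/Ce³⁺ couple has the higher reduction potential and acts as the cathode, so E°_cell = +1.72 − (+0.80) = 0.92 V.
Balancing electrons gives n = 1; the reaction quotient is Q = [Ag⁺]·[Ce³⁺]/[Ce⁴⁺] = 2.39 × 10^-5.
At 25 °C, E = E° − (0.0592/n) log Q = 0.92 − (0.0592/1)(-4.621) = 0.920 + 0.274 = 1.194 V.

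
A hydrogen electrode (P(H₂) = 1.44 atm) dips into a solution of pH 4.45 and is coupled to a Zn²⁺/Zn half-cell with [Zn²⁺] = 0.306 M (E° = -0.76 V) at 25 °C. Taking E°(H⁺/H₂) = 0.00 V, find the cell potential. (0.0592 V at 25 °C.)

The hydrogen couple is the cathode, so E°_cell = 0.76 V; n = 2.
[H⁺] = 10^(−4.45) = 3.5 × 10^-5 M, and Q = [Zn²⁺]·P(H₂) / [H⁺]^2 = 3.5 × 10^8.
E = E° − (0.0592/2) log Q = 0.76 − (0.0592/2)(8.544) = 0.507 V.

0.51 V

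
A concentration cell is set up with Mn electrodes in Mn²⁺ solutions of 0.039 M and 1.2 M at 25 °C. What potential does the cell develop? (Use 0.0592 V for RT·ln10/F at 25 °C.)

0.044 V

Both half-cells are Mn²⁺/Mn, so E°_cell = 0. The concentrated side is the cathode; the cell reaction moves Mn²⁺ from high to low concentration with n = 2.
Q = [Mn²⁺]_dilute/[Mn²⁺]_conc = 0.039/1.2 = 0.0325.
E = 0 − (0.0592/2) log Q = −(0.0592/2)(-1.488) = 0.0440 V.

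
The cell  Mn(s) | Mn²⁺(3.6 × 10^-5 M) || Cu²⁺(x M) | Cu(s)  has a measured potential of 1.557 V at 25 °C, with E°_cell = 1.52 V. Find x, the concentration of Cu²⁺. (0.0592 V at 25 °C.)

From the Nernst equation, log Q = n(E° − E)/0.0592 = 2(1.52 − 1.557)/0.0592 = -1.250, so Q = 0.0562.
With Q = [Mn²⁺]/[Cu²⁺] and the known concentrations, [Cu²⁺] in the denominator gives [Cu²⁺] = 6.4 × 10^-4 M.

6.4 × 10^-4 M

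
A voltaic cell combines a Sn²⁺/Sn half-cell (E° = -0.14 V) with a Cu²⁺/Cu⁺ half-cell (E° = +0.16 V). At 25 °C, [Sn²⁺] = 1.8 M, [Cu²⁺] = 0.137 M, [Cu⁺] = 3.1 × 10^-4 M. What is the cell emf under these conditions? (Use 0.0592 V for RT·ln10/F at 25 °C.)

0.449 V

The Cu²⁺/Cu⁺ couple has the higher reduction potential and acts as the cathode, so E°_cell = +0.16 − (-0.14) = 0.30 V.
Balancing electrons gives n = 2; the reaction quotient is Q = [Sn²⁺]·[Cu⁺]^2/[Cu²⁺]^2 = 9.22 × 10^-6.
At 25 °C, E = E° − (0.0592/n) log Q = 0.30 − (0.0592/2)(-5.035) = 0.300 + 0.149 = 0.449 V.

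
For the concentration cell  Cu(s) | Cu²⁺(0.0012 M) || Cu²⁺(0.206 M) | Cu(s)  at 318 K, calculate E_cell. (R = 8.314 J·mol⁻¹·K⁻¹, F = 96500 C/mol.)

Both half-cells are Cu²⁺/Cu, so E°_cell = 0. The concentrated side is the cathode; the cell reaction moves Cu²⁺ from high to low concentration with n = 2.
Q = [Cu²⁺]_dilute/[Cu²⁺]_conc = 0.0012/0.206 = 0.00583.
E = 0 − (RT/nF) ln Q = −((8.314×318)/(2×96500))(-5.146) = 0.0705 V.

0.070 V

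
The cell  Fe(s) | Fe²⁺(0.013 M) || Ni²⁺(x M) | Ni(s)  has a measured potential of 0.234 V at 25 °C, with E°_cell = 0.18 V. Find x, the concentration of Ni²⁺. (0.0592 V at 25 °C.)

0.87 M

From the Nernst equation, log Q = n(E° − E)/0.0592 = 2(0.18 − 0.234)/0.0592 = -1.824, so Q = 0.0150.
With Q = [Fe²⁺]/[Ni²⁺] and the known concentrations, [Ni²⁺] in the denominator gives [Ni²⁺] = 0.87 M.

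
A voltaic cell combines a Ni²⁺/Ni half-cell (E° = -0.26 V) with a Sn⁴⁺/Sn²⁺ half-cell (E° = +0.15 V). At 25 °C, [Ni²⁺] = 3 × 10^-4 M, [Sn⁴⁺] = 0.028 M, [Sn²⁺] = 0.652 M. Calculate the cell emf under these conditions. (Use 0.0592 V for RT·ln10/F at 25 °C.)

0.474 V

The Sn⁴⁺/Sn²⁺ couple has the higher reduction potential and acts as the cathode, so E°_cell = +0.15 − (-0.26) = 0.41 V.
Balancing electrons gives n = 2; the reaction quotient is Q = [Ni²⁺]·[Sn²⁺]/[Sn⁴⁺] = 0.00699.
At 25 °C, E = E° − (0.0592/n) log Q = 0.41 − (0.0592/2)(-2.156) = 0.410 + 0.064 = 0.474 V.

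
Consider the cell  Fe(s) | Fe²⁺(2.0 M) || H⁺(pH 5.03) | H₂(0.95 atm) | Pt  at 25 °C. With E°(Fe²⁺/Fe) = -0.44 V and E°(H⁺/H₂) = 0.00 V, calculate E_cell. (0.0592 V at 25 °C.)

The hydrogen couple is the cathode, so E°_cell = 0.44 V; n = 2.
[H⁺] = 10^(−5.03) = 9.3 × 10^-6 M, and Q = [Fe²⁺]·P(H₂) / [H⁺]^2 = 2.18 × 10^10.
E = E° − (0.0592/2) log Q = 0.44 − (0.0592/2)(10.339) = 0.134 V.

0.13 V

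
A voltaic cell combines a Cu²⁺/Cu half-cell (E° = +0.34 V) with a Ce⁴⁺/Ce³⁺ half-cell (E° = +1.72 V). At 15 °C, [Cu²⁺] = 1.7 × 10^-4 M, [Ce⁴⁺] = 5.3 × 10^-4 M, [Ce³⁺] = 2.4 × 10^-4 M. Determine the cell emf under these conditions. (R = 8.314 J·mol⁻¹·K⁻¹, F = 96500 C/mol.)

1.51 V

The Ce⁴⁺/Ce³⁺ couple has the higher reduction potential and acts as the cathode, so E°_cell = +1.72 − (+0.34) = 1.38 V.
Balancing electrons gives n = 2; the reaction quotient is Q = [Cu²⁺]·[Ce³⁺]^2/[Ce⁴⁺]^2 = 3.49 × 10^-5.
E = E° − (RT/nF) ln Q = 1.38 − (8.314×288)/(2×96500) × (-10.264) = 1.380 + 0.127 = 1.507 V.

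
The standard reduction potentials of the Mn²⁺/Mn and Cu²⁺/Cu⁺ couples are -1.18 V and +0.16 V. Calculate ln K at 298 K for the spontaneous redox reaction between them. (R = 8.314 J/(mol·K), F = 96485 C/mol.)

E°_cell = +0.16 − (-1.18) = 1.34 V, with n = 2 electrons transferred.
At equilibrium E = 0, so the Nernst equation gives ln K = nFE°/RT = (2)(96485)(1.34)/((8.314)(298)) = 104.37.

ln K = 104.4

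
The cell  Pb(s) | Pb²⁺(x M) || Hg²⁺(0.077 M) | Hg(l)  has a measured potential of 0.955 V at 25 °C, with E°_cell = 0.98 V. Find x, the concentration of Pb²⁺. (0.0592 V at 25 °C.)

From the Nernst equation, log Q = n(E° − E)/0.0592 = 2(0.98 − 0.955)/0.0592 = 0.845, so Q = 6.99.
With Q = [Pb²⁺]/[Hg²⁺] and the known concentrations, [Pb²⁺] in the numerator gives [Pb²⁺] = 0.54 M.

0.54 M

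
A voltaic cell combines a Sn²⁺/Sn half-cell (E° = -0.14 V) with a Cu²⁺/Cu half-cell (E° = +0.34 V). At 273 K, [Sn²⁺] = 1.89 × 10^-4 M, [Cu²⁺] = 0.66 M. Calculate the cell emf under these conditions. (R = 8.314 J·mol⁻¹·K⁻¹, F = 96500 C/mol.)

0.576 V

The Cu²⁺/Cu couple has the higher reduction potential and acts as the cathode, so E°_cell = +0.34 − (-0.14) = 0.48 V.
Balancing electrons gives n = 2; the reaction quotient is Q = [Sn²⁺]/[Cu²⁺] = 2.86 × 10^-4.
E = E° − (RT/nF) ln Q = 0.48 − (8.314×273)/(2×96500) × (-8.158) = 0.480 + 0.096 = 0.576 V.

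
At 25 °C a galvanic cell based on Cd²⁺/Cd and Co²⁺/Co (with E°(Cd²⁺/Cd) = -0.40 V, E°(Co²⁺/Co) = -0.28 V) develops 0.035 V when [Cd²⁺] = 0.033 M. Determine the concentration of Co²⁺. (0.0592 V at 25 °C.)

From the Nernst equation, log Q = n(E° − E)/0.0592 = 2(0.12 − 0.035)/0.0592 = 2.872, so Q = 744.
With Q = [Cd²⁺]/[Co²⁺] and the known concentrations, [Co²⁺] in the denominator gives [Co²⁺] = 4.4 × 10^-5 M.

4.4 × 10^-5 M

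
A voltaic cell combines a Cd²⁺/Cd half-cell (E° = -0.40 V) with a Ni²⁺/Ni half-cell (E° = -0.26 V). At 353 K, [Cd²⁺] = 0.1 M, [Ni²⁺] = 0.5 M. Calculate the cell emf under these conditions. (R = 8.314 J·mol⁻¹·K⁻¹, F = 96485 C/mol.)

0.164 V

The Ni²⁺/Ni couple has the higher reduction potential and acts as the cathode, so E°_cell = -0.26 − (-0.40) = 0.14 V.
Balancing electrons gives n = 2; the reaction quotient is Q = [Cd²⁺]/[Ni²⁺] = 0.200.
E = E° − (RT/nF) ln Q = 0.14 − (8.314×353)/(2×96485) × (-1.609) = 0.140 + 0.024 = 0.164 V.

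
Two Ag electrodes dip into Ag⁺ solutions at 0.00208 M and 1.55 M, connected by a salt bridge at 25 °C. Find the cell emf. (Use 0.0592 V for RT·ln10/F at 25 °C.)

0.17 V

Both half-cells are Ag⁺/Ag, so E°_cell = 0. The concentrated side is the cathode; the cell reaction moves Ag⁺ from high to low concentration with n = 1.
Q = [Ag⁺]_dilute/[Ag⁺]_conc = 0.00208/1.55 = 0.00134.
E = 0 − (0.0592/1) log Q = −(0.0592/1)(-2.872) = 0.1700 V.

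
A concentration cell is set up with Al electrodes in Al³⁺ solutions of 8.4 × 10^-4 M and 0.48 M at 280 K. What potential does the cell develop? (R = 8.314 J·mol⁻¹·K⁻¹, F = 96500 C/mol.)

0.051 V

Both half-cells are Al³⁺/Al, so E°_cell = 0. The concentrated side is the cathode; the cell reaction moves Al³⁺ from high to low concentration with n = 3.
Q = [Al³⁺]_dilute/[Al³⁺]_conc = 8.4 × 10^-4/0.48 = 0.00175.
E = 0 − (RT/nF) ln Q = −((8.314×280)/(3×96500))(-6.348) = 0.0510 V.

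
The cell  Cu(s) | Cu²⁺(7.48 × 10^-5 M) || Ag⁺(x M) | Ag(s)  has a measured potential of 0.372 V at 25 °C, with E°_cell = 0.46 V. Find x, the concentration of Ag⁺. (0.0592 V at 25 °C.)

2.8 × 10^-4 M

From the Nernst equation, log Q = n(E° − E)/0.0592 = 2(0.46 − 0.372)/0.0592 = 2.973, so Q = 940.
With Q = [Cu²⁺]/[Ag⁺]^2 and the known concentrations, [Ag⁺]^2 in the denominator gives [Ag⁺] = 2.8 × 10^-4 M.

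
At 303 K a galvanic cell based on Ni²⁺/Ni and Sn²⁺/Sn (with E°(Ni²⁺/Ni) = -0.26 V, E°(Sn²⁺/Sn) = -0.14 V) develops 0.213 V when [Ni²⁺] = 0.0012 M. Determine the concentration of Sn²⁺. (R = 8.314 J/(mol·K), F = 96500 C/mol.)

1.5 M

From the Nernst equation, ln Q = nF(E° − E)/RT = 2×96500×(0.12 − 0.213)/(8.314×303) = -7.125, so Q = 8.05 × 10^-4.
With Q = [Ni²⁺]/[Sn²⁺] and the known concentrations, [Sn²⁺] in the denominator gives [Sn²⁺] = 1.5 M.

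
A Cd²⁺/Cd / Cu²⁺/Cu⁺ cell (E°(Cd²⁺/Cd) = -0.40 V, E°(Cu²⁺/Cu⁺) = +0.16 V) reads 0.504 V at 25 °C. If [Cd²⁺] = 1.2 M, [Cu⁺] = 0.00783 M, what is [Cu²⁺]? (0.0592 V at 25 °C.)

9.7 × 10^-4 M

From the Nernst equation, log Q = n(E° − E)/0.0592 = 2(0.56 − 0.504)/0.0592 = 1.892, so Q = 78.0.
With Q = [Cd²⁺]·[Cu⁺]^2/[Cu²⁺]^2 and the known concentrations, [Cu²⁺]^2 in the denominator gives [Cu²⁺] = 9.7 × 10^-4 M.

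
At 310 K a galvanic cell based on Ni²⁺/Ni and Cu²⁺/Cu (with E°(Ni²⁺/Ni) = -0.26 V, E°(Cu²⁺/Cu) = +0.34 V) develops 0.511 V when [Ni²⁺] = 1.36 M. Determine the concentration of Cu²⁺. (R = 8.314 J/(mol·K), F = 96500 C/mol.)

0.0017 M

From the Nernst equation, ln Q = nF(E° − E)/RT = 2×96500×(0.60 − 0.511)/(8.314×310) = 6.665, so Q = 784.
With Q = [Ni²⁺]/[Cu²⁺] and the known concentrations, [Cu²⁺] in the denominator gives [Cu²⁺] = 0.0017 M.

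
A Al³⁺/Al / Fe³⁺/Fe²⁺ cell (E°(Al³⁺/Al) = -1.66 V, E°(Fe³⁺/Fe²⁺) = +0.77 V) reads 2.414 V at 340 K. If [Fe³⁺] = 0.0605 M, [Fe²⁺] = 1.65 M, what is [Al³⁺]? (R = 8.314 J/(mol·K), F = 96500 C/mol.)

From the Nernst equation, ln Q = nF(E° − E)/RT = 3×96500×(2.43 − 2.414)/(8.314×340) = 1.639, so Q = 5.15.
With Q = [Al³⁺]·[Fe²⁺]^3/[Fe³⁺]^3 and the known concentrations, [Al³⁺] in the numerator gives [Al³⁺] = 2.5 × 10^-4 M.

2.5 × 10^-4 M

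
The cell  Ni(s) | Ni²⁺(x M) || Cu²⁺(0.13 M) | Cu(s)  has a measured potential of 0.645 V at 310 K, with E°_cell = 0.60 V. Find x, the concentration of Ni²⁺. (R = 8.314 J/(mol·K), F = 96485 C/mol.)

0.0045 M

From the Nernst equation, ln Q = nF(E° − E)/RT = 2×96485×(0.60 − 0.645)/(8.314×310) = -3.369, so Q = 0.0344.
With Q = [Ni²⁺]/[Cu²⁺] and the known concentrations, [Ni²⁺] in the numerator gives [Ni²⁺] = 0.0045 M.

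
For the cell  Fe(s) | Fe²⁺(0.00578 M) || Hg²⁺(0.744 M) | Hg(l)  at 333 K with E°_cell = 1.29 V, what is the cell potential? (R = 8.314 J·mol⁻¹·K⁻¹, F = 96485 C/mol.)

Balancing electrons gives n = 2; the reaction quotient is Q = [Fe²⁺]/[Hg²⁺] = 0.00777.
E = E° − (RT/nF) ln Q = 1.29 − (8.314×333)/(2×96485) × (-4.858) = 1.290 + 0.070 = 1.360 V.

1.36 V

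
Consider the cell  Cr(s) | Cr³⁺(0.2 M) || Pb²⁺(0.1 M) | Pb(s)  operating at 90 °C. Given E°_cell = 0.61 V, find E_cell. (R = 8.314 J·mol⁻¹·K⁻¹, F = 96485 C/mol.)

0.591 V

Balancing electrons gives n = 6; the reaction quotient is Q = [Cr³⁺]^2/[Pb²⁺]^3 = 40.0.
E = E° − (RT/nF) ln Q = 0.61 − (8.314×363)/(6×96485) × (3.689) = 0.610 − 0.019 = 0.591 V.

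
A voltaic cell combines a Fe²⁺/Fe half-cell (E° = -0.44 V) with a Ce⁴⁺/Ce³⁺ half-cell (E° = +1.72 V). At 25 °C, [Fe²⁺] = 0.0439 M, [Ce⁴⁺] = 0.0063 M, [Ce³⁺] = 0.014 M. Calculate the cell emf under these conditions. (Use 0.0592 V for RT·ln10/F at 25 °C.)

The Ce⁴⁺/Ce³⁺ couple has the higher reduction potential and acts as the cathode, so E°_cell = +1.72 − (-0.44) = 2.16 V.
Balancing electrons gives n = 2; the reaction quotient is Q = [Fe²⁺]·[Ce³⁺]^2/[Ce⁴⁺]^2 = 0.217.
At 25 °C, E = E° − (0.0592/n) log Q = 2.16 − (0.0592/2)(-0.664) = 2.160 + 0.020 = 2.180 V.

2.18 V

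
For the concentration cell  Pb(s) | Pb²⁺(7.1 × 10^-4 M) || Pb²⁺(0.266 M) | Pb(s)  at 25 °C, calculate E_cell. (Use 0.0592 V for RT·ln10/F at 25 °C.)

0.076 V

Both half-cells are Pb²⁺/Pb, so E°_cell = 0. The concentrated side is the cathode; the cell reaction moves Pb²⁺ from high to low concentration with n = 2.
Q = [Pb²⁺]_dilute/[Pb²⁺]_conc = 7.1 × 10^-4/0.266 = 0.00267.
E = 0 − (0.0592/2) log Q = −(0.0592/2)(-2.574) = 0.0762 V.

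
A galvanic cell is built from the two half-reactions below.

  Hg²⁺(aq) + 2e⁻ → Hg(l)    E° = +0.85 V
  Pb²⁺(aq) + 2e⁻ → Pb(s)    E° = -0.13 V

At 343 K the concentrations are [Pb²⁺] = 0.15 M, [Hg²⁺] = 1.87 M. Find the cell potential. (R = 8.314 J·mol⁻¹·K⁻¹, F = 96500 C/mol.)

The Hg²⁺/Hg couple has the higher reduction potential and acts as the cathode, so E°_cell = +0.85 − (-0.13) = 0.98 V.
Balancing electrons gives n = 2; the reaction quotient is Q = [Pb²⁺]/[Hg²⁺] = 0.0802.
E = E° − (RT/nF) ln Q = 0.98 − (8.314×343)/(2×96500) × (-2.523) = 0.980 + 0.037 = 1.017 V.

1.02 V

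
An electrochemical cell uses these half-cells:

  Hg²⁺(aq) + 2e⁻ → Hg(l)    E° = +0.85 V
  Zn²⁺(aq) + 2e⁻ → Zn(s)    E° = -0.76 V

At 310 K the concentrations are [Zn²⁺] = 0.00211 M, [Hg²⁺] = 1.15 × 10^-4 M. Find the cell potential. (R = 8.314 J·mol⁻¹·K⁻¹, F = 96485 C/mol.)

The Hg²⁺/Hg couple has the higher reduction potential and acts as the cathode, so E°_cell = +0.85 − (-0.76) = 1.61 V.
Balancing electrons gives n = 2; the reaction quotient is Q = [Zn²⁺]/[Hg²⁺] = 18.3.
E = E° − (RT/nF) ln Q = 1.61 − (8.314×310)/(2×96485) × (2.910) = 1.610 − 0.039 = 1.571 V.

1.57 V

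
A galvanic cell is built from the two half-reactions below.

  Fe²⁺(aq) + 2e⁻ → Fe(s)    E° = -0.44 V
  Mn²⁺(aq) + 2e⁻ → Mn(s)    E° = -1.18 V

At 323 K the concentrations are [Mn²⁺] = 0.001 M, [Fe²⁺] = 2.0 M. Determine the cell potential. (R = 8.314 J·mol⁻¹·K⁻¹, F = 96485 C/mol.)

The Fe²⁺/Fe couple has the higher reduction potential and acts as the cathode, so E°_cell = -0.44 − (-1.18) = 0.74 V.
Balancing electrons gives n = 2; the reaction quotient is Q = [Mn²⁺]/[Fe²⁺] = 5 × 10^-4.
E = E° − (RT/nF) ln Q = 0.74 − (8.314×323)/(2×96485) × (-7.601) = 0.740 + 0.106 = 0.846 V.

0.846 V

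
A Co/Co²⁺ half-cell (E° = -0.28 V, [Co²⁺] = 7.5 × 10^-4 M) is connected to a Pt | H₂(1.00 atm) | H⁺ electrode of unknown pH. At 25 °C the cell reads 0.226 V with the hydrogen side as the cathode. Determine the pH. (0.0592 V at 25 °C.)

pH = 2.47

E°_cell = 0.28 V and n = 2.
log Q = n(E° − E)/0.0592 = 2×(0.28 − 0.226)/0.0592 = 1.824.
With Q = [Co²⁺]·P(H₂) / [H⁺]^2, solving for [H⁺] gives log[H⁺] = -2.475, so pH = 2.47.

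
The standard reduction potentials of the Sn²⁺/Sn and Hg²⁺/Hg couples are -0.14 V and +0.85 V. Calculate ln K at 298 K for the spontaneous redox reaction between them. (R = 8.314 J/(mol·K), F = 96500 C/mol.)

E°_cell = +0.85 − (-0.14) = 0.99 V, with n = 2 electrons transferred.
At equilibrium E = 0, so the Nernst equation gives ln K = nFE°/RT = (2)(96500)(0.99)/((8.314)(298)) = 77.12.

ln K = 77.1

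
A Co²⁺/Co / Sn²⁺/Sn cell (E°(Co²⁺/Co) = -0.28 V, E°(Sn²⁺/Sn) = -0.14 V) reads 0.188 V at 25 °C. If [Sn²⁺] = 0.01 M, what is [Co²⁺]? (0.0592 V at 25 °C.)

2.4 × 10^-4 M

From the Nernst equation, log Q = n(E° − E)/0.0592 = 2(0.14 − 0.188)/0.0592 = -1.622, so Q = 0.0239.
With Q = [Co²⁺]/[Sn²⁺] and the known concentrations, [Co²⁺] in the numerator gives [Co²⁺] = 2.4 × 10^-4 M.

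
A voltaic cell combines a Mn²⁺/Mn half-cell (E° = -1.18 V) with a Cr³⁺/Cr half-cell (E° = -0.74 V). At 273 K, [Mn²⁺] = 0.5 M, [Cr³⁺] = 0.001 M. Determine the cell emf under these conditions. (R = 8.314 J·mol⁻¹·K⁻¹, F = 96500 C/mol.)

The Cr³⁺/Cr couple has the higher reduction potential and acts as the cathode, so E°_cell = -0.74 − (-1.18) = 0.44 V.
Balancing electrons gives n = 6; the reaction quotient is Q = [Mn²⁺]^3/[Cr³⁺]^2 = 1.25 × 10^5.
E = E° − (RT/nF) ln Q = 0.44 − (8.314×273)/(6×96500) × (11.736) = 0.440 − 0.046 = 0.394 V.

0.394 V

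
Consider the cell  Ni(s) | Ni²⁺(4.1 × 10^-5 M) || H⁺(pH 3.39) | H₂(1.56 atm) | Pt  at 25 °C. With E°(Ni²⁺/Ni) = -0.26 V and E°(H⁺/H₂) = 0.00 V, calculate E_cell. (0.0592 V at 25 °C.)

The hydrogen couple is the cathode, so E°_cell = 0.26 V; n = 2.
[H⁺] = 10^(−3.39) = 4.1 × 10^-4 M, and Q = [Ni²⁺]·P(H₂) / [H⁺]^2 = 385.
E = E° − (0.0592/2) log Q = 0.26 − (0.0592/2)(2.586) = 0.183 V.

0.18 V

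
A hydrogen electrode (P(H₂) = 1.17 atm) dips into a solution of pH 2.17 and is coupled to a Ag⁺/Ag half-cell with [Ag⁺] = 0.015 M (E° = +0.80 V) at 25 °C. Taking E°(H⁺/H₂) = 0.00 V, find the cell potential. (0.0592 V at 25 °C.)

The Ag⁺/Ag couple is the cathode, so E°_cell = 0.80 V; n = 2.
[H⁺] = 10^(−2.17) = 0.0068 M, and Q = [H⁺]^2 / ([Ag⁺]^2·P(H₂)) = 0.174.
E = E° − (0.0592/2) log Q = 0.80 − (0.0592/2)(-0.760) = 0.822 V.

0.82 V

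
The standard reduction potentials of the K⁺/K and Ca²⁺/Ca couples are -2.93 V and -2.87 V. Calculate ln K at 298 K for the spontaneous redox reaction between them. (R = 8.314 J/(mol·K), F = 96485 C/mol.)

ln K = 4.7

E°_cell = -2.87 − (-2.93) = 0.06 V, with n = 2 electrons transferred.
At equilibrium E = 0, so the Nernst equation gives ln K = nFE°/RT = (2)(96485)(0.06)/((8.314)(298)) = 4.67.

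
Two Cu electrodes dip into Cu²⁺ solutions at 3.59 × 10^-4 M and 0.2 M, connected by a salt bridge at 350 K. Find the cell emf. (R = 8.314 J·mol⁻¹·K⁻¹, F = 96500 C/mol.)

0.095 V

Both half-cells are Cu²⁺/Cu, so E°_cell = 0. The concentrated side is the cathode; the cell reaction moves Cu²⁺ from high to low concentration with n = 2.
Q = [Cu²⁺]_dilute/[Cu²⁺]_conc = 3.59 × 10^-4/0.2 = 0.00179.
E = 0 − (RT/nF) ln Q = −((8.314×350)/(2×96500))(-6.323) = 0.0953 V.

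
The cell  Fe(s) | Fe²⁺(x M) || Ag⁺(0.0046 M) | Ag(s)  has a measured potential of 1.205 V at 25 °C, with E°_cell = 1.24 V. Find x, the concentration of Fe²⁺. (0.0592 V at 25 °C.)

From the Nernst equation, log Q = n(E° − E)/0.0592 = 2(1.24 − 1.205)/0.0592 = 1.182, so Q = 15.2.
With Q = [Fe²⁺]/[Ag⁺]^2 and the known concentrations, [Fe²⁺] in the numerator gives [Fe²⁺] = 3.2 × 10^-4 M.

3.2 × 10^-4 M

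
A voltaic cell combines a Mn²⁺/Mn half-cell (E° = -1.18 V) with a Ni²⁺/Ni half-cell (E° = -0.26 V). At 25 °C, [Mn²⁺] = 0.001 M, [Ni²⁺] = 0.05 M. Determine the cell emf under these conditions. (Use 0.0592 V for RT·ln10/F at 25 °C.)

The Ni²⁺/Ni couple has the higher reduction potential and acts as the cathode, so E°_cell = -0.26 − (-1.18) = 0.92 V.
Balancing electrons gives n = 2; the reaction quotient is Q = [Mn²⁺]/[Ni²⁺] = 0.0200.
At 25 °C, E = E° − (0.0592/n) log Q = 0.92 − (0.0592/2)(-1.699) = 0.920 + 0.050 = 0.970 V.

0.970 V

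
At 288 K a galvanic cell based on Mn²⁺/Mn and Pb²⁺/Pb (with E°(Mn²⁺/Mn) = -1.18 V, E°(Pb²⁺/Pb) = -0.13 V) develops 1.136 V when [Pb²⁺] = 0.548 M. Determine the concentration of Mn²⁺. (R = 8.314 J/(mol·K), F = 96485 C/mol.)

5.4 × 10^-4 M

From the Nernst equation, ln Q = nF(E° − E)/RT = 2×96485×(1.05 − 1.136)/(8.314×288) = -6.931, so Q = 9.77 × 10^-4.
With Q = [Mn²⁺]/[Pb²⁺] and the known concentrations, [Mn²⁺] in the numerator gives [Mn²⁺] = 5.4 × 10^-4 M.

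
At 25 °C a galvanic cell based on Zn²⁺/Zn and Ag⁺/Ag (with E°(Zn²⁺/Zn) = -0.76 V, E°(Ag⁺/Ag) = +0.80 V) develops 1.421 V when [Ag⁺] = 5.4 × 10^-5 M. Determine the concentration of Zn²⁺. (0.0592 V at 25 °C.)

1.4 × 10^-4 M

From the Nernst equation, log Q = n(E° − E)/0.0592 = 2(1.56 − 1.421)/0.0592 = 4.696, so Q = 4.97 × 10^4.
With Q = [Zn²⁺]/[Ag⁺]^2 and the known concentrations, [Zn²⁺] in the numerator gives [Zn²⁺] = 1.4 × 10^-4 M.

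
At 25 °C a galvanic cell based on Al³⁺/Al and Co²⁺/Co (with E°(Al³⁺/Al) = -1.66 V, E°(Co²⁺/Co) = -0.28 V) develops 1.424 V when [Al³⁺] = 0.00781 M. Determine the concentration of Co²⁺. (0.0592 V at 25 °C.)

From the Nernst equation, log Q = n(E° − E)/0.0592 = 6(1.38 − 1.424)/0.0592 = -4.459, so Q = 3.47 × 10^-5.
With Q = [Al³⁺]^2/[Co²⁺]^3 and the known concentrations, [Co²⁺]^3 in the denominator gives [Co²⁺] = 1.2 M.

1.2 M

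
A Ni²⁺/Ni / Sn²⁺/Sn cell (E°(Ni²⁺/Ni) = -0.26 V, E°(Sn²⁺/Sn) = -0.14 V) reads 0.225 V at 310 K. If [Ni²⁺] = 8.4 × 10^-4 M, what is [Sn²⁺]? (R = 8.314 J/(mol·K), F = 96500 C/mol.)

2.2 M

From the Nernst equation, ln Q = nF(E° − E)/RT = 2×96500×(0.12 − 0.225)/(8.314×310) = -7.863, so Q = 3.85 × 10^-4.
With Q = [Ni²⁺]/[Sn²⁺] and the known concentrations, [Sn²⁺] in the denominator gives [Sn²⁺] = 2.2 M.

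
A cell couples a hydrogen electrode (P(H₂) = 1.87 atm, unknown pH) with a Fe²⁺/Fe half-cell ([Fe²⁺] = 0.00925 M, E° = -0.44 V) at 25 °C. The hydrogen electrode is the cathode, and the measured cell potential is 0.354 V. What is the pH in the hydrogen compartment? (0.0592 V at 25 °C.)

pH = 2.33

E°_cell = 0.44 V and n = 2.
log Q = n(E° − E)/0.0592 = 2×(0.44 − 0.354)/0.0592 = 2.905.
With Q = [Fe²⁺]·P(H₂) / [H⁺]^2, solving for [H⁺] gives log[H⁺] = -2.334, so pH = 2.33.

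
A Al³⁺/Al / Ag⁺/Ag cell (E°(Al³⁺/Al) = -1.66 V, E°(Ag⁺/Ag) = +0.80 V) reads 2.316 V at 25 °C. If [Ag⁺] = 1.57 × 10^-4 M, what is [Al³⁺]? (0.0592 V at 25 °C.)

From the Nernst equation, log Q = n(E° − E)/0.0592 = 3(2.46 − 2.316)/0.0592 = 7.297, so Q = 1.98 × 10^7.
With Q = [Al³⁺]/[Ag⁺]^3 and the known concentrations, [Al³⁺] in the numerator gives [Al³⁺] = 7.7 × 10^-5 M.

7.7 × 10^-5 M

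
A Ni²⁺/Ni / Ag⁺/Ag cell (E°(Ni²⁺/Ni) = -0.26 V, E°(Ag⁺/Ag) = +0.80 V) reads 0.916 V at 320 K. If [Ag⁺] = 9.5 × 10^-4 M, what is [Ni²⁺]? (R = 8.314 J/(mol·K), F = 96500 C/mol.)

From the Nernst equation, ln Q = nF(E° − E)/RT = 2×96500×(1.06 − 0.916)/(8.314×320) = 10.446, so Q = 3.44 × 10^4.
With Q = [Ni²⁺]/[Ag⁺]^2 and the known concentrations, [Ni²⁺] in the numerator gives [Ni²⁺] = 0.031 M.

0.031 M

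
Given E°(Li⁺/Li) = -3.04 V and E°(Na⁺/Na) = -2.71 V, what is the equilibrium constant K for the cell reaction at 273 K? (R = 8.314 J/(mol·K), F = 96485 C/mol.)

E°_cell = -2.71 − (-3.04) = 0.33 V, with n = 1 electron transferred.
At equilibrium E = 0, so the Nernst equation gives ln K = nFE°/RT = (1)(96485)(0.33)/((8.314)(273)) = 14.03.
K = e^14.03 = 1.2 × 10^6.

1.2 × 10^6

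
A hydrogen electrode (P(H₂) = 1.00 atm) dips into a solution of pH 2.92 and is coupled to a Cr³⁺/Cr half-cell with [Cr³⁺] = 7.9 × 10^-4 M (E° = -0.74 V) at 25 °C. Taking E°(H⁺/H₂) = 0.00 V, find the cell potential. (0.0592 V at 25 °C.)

The hydrogen couple is the cathode, so E°_cell = 0.74 V; n = 6.
[H⁺] = 10^(−2.92) = 0.0012 M, and Q = [Cr³⁺]^2·P(H₂)^3 / [H⁺]^6 = 2.07 × 10^11.
E = E° − (0.0592/6) log Q = 0.74 − (0.0592/6)(11.315) = 0.628 V.

0.63 V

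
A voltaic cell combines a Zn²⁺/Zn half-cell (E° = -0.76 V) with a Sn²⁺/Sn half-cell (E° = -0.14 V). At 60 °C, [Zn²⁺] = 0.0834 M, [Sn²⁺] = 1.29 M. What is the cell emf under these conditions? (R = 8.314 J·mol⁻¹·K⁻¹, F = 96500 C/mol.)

0.659 V

The Sn²⁺/Sn couple has the higher reduction potential and acts as the cathode, so E°_cell = -0.14 − (-0.76) = 0.62 V.
Balancing electrons gives n = 2; the reaction quotient is Q = [Zn²⁺]/[Sn²⁺] = 0.0647.
E = E° − (RT/nF) ln Q = 0.62 − (8.314×333)/(2×96500) × (-2.739) = 0.620 + 0.039 = 0.659 V.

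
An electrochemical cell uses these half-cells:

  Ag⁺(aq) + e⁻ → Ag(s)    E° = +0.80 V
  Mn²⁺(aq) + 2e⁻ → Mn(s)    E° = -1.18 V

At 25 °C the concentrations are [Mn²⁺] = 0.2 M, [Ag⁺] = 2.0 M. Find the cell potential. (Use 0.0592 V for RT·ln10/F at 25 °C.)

The Ag⁺/Ag couple has the higher reduction potential and acts as the cathode, so E°_cell = +0.80 − (-1.18) = 1.98 V.
Balancing electrons gives n = 2; the reaction quotient is Q = [Mn²⁺]/[Ag⁺]^2 = 0.0500.
At 25 °C, E = E° − (0.0592/n) log Q = 1.98 − (0.0592/2)(-1.301) = 1.980 + 0.039 = 2.019 V.

2.02 V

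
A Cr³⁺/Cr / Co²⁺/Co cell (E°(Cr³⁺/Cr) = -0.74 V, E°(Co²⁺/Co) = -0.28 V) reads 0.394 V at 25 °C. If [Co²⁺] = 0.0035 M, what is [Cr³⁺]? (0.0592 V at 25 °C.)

0.46 M

From the Nernst equation, log Q = n(E° − E)/0.0592 = 6(0.46 − 0.394)/0.0592 = 6.689, so Q = 4.89 × 10^6.
With Q = [Cr³⁺]^2/[Co²⁺]^3 and the known concentrations, [Cr³⁺]^2 in the numerator gives [Cr³⁺] = 0.46 M.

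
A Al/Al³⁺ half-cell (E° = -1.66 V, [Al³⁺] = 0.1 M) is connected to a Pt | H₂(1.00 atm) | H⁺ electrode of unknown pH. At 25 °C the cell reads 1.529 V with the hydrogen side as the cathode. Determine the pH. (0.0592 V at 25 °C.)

pH = 2.55

E°_cell = 1.66 V and n = 6.
log Q = n(E° − E)/0.0592 = 6×(1.66 − 1.529)/0.0592 = 13.277.
With Q = [Al³⁺]^2·P(H₂)^3 / [H⁺]^6, solving for [H⁺] gives log[H⁺] = -2.546, so pH = 2.55.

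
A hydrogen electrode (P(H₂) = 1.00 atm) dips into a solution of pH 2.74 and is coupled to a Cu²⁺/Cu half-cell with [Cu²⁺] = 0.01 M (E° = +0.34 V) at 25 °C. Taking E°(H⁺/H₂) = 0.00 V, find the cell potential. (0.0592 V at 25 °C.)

0.44 V

The Cu²⁺/Cu couple is the cathode, so E°_cell = 0.34 V; n = 2.
[H⁺] = 10^(−2.74) = 0.0018 M, and Q = [H⁺]^2 / ([Cu²⁺]·P(H₂)) = 3.31 × 10^-4.
E = E° − (0.0592/2) log Q = 0.34 − (0.0592/2)(-3.480) = 0.443 V.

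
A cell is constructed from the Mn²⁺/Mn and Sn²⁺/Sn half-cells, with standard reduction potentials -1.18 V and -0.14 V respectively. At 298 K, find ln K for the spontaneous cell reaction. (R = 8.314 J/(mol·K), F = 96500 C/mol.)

ln K = 81.0

E°_cell = -0.14 − (-1.18) = 1.04 V, with n = 2 electrons transferred.
At equilibrium E = 0, so the Nernst equation gives ln K = nFE°/RT = (2)(96500)(1.04)/((8.314)(298)) = 81.01.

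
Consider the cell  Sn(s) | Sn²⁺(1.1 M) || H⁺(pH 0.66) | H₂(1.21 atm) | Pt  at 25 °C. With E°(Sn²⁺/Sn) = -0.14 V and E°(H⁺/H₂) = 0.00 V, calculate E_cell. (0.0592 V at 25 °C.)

0.097 V

The hydrogen couple is the cathode, so E°_cell = 0.14 V; n = 2.
[H⁺] = 10^(−0.66) = 0.22 M, and Q = [Sn²⁺]·P(H₂) / [H⁺]^2 = 27.8.
E = E° − (0.0592/2) log Q = 0.14 − (0.0592/2)(1.444) = 0.097 V.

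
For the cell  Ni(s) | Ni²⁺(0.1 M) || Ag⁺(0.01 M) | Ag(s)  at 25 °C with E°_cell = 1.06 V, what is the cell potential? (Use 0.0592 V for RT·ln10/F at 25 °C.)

0.971 V

Balancing electrons gives n = 2; the reaction quotient is Q = [Ni²⁺]/[Ag⁺]^2 = 1000.
At 25 °C, E = E° − (0.0592/n) log Q = 1.06 − (0.0592/2)(3.000) = 1.060 − 0.089 = 0.971 V.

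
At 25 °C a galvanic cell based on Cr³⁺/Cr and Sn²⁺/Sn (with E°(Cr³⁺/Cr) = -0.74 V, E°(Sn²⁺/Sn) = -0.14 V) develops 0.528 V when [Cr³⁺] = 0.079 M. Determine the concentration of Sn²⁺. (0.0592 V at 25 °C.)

6.8 × 10^-4 M

From the Nernst equation, log Q = n(E° − E)/0.0592 = 6(0.60 − 0.528)/0.0592 = 7.297, so Q = 1.98 × 10^7.
With Q = [Cr³⁺]^2/[Sn²⁺]^3 and the known concentrations, [Sn²⁺]^3 in the denominator gives [Sn²⁺] = 6.8 × 10^-4 M.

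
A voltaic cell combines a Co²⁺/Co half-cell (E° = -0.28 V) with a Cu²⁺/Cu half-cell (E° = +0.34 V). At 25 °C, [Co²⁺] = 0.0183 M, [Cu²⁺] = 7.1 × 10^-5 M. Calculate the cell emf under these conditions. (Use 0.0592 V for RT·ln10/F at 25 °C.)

0.549 V

The Cu²⁺/Cu couple has the higher reduction potential and acts as the cathode, so E°_cell = +0.34 − (-0.28) = 0.62 V.
Balancing electrons gives n = 2; the reaction quotient is Q = [Co²⁺]/[Cu²⁺] = 258.
At 25 °C, E = E° − (0.0592/n) log Q = 0.62 − (0.0592/2)(2.411) = 0.620 − 0.071 = 0.549 V.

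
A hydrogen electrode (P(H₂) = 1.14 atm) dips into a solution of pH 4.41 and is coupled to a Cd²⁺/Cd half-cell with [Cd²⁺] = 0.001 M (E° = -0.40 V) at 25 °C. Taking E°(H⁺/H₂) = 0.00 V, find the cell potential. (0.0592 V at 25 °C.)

0.23 V

The hydrogen couple is the cathode, so E°_cell = 0.40 V; n = 2.
[H⁺] = 10^(−4.41) = 3.9 × 10^-5 M, and Q = [Cd²⁺]·P(H₂) / [H⁺]^2 = 7.53 × 10^5.
E = E° − (0.0592/2) log Q = 0.40 − (0.0592/2)(5.877) = 0.226 V.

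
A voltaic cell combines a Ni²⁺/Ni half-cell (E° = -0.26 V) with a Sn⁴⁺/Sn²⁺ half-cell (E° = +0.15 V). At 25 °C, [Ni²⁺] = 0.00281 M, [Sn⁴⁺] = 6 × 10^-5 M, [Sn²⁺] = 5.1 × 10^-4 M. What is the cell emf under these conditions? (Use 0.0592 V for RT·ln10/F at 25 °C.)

0.458 V

The Sn⁴⁺/Sn²⁺ couple has the higher reduction potential and acts as the cathode, so E°_cell = +0.15 − (-0.26) = 0.41 V.
Balancing electrons gives n = 2; the reaction quotient is Q = [Ni²⁺]·[Sn²⁺]/[Sn⁴⁺] = 0.0239.
At 25 °C, E = E° − (0.0592/n) log Q = 0.41 − (0.0592/2)(-1.622) = 0.410 + 0.048 = 0.458 V.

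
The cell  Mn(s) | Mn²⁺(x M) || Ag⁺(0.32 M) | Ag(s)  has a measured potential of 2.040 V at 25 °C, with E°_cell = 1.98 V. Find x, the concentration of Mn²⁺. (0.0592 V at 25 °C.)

9.6 × 10^-4 M

From the Nernst equation, log Q = n(E° − E)/0.0592 = 2(1.98 − 2.040)/0.0592 = -2.027, so Q = 0.00940.
With Q = [Mn²⁺]/[Ag⁺]^2 and the known concentrations, [Mn²⁺] in the numerator gives [Mn²⁺] = 9.6 × 10^-4 M.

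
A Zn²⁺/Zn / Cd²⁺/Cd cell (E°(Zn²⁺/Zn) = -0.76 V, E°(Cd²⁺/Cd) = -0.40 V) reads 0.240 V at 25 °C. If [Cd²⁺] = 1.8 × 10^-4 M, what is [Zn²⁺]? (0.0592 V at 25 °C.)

2.0 M

From the Nernst equation, log Q = n(E° − E)/0.0592 = 2(0.36 − 0.240)/0.0592 = 4.054, so Q = 1.13 × 10^4.
With Q = [Zn²⁺]/[Cd²⁺] and the known concentrations, [Zn²⁺] in the numerator gives [Zn²⁺] = 2.0 M.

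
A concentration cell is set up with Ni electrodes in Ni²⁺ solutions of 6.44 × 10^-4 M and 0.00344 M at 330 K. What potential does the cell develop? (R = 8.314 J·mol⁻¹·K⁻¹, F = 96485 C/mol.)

0.024 V

Both half-cells are Ni²⁺/Ni, so E°_cell = 0. The concentrated side is the cathode; the cell reaction moves Ni²⁺ from high to low concentration with n = 2.
Q = [Ni²⁺]_dilute/[Ni²⁺]_conc = 6.44 × 10^-4/0.00344 = 0.187.
E = 0 − (RT/nF) ln Q = −((8.314×330)/(2×96485))(-1.676) = 0.0238 V.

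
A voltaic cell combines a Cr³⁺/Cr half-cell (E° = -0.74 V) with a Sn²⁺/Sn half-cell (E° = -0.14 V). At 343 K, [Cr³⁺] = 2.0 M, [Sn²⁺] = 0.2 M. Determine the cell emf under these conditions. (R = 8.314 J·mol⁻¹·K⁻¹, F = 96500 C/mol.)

The Sn²⁺/Sn couple has the higher reduction potential and acts as the cathode, so E°_cell = -0.14 − (-0.74) = 0.60 V.
Balancing electrons gives n = 6; the reaction quotient is Q = [Cr³⁺]^2/[Sn²⁺]^3 = 500.
E = E° − (RT/nF) ln Q = 0.60 − (8.314×343)/(6×96500) × (6.215) = 0.600 − 0.031 = 0.569 V.

0.569 V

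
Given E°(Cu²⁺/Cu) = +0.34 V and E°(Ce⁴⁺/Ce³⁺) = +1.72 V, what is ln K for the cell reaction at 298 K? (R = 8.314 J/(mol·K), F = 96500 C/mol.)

ln K = 107.5

E°_cell = +1.72 − (+0.34) = 1.38 V, with n = 2 electrons transferred.
At equilibrium E = 0, so the Nernst equation gives ln K = nFE°/RT = (2)(96500)(1.38)/((8.314)(298)) = 107.50.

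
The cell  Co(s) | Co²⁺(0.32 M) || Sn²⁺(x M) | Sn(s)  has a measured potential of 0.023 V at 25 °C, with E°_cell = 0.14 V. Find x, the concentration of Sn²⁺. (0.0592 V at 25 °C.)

3.6 × 10^-5 M

From the Nernst equation, log Q = n(E° − E)/0.0592 = 2(0.14 − 0.023)/0.0592 = 3.953, so Q = 8970.
With Q = [Co²⁺]/[Sn²⁺] and the known concentrations, [Sn²⁺] in the denominator gives [Sn²⁺] = 3.6 × 10^-5 M.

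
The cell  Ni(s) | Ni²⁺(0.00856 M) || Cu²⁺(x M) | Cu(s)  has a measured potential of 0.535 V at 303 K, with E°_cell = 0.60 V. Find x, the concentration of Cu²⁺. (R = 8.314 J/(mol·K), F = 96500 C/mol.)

5.9 × 10^-5 M

From the Nernst equation, ln Q = nF(E° − E)/RT = 2×96500×(0.60 − 0.535)/(8.314×303) = 4.980, so Q = 145.
With Q = [Ni²⁺]/[Cu²⁺] and the known concentrations, [Cu²⁺] in the denominator gives [Cu²⁺] = 5.9 × 10^-5 M.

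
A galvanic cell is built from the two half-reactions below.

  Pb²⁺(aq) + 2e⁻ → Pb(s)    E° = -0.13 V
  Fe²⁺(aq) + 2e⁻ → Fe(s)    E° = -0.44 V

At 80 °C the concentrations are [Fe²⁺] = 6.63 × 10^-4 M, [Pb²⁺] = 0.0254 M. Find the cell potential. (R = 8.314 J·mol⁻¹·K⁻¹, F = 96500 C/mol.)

The Pb²⁺/Pb couple has the higher reduction potential and acts as the cathode, so E°_cell = -0.13 − (-0.44) = 0.31 V.
Balancing electrons gives n = 2; the reaction quotient is Q = [Fe²⁺]/[Pb²⁺] = 0.0261.
E = E° − (RT/nF) ln Q = 0.31 − (8.314×353)/(2×96500) × (-3.646) = 0.310 + 0.055 = 0.365 V.

0.365 V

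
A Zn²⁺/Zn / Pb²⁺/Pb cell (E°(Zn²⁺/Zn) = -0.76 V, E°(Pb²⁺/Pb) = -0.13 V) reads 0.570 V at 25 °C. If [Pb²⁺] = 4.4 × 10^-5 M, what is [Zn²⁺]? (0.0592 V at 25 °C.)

From the Nernst equation, log Q = n(E° − E)/0.0592 = 2(0.63 − 0.570)/0.0592 = 2.027, so Q = 106.
With Q = [Zn²⁺]/[Pb²⁺] and the known concentrations, [Zn²⁺] in the numerator gives [Zn²⁺] = 0.0047 M.

0.0047 M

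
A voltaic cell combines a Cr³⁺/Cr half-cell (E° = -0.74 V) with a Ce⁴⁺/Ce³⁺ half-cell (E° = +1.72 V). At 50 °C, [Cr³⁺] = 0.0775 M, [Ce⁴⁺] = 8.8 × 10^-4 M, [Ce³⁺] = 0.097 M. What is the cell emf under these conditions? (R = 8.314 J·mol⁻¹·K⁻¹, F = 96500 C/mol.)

2.35 V

The Ce⁴⁺/Ce³⁺ couple has the higher reduction potential and acts as the cathode, so E°_cell = +1.72 − (-0.74) = 2.46 V.
Balancing electrons gives n = 3; the reaction quotient is Q = [Cr³⁺]·[Ce³⁺]^3/[Ce⁴⁺]^3 = 1.04 × 10^5.
E = E° − (RT/nF) ln Q = 2.46 − (8.314×323)/(3×96500) × (11.550) = 2.460 − 0.107 = 2.353 V.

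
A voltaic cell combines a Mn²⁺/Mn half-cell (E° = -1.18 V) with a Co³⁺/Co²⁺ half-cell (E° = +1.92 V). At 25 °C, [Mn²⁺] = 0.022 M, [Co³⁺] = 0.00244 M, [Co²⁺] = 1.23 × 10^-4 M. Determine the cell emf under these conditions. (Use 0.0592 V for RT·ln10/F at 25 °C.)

The Co³⁺/Co²⁺ couple has the higher reduction potential and acts as the cathode, so E°_cell = +1.92 − (-1.18) = 3.10 V.
Balancing electrons gives n = 2; the reaction quotient is Q = [Mn²⁺]·[Co²⁺]^2/[Co³⁺]^2 = 5.59 × 10^-5.
At 25 °C, E = E° − (0.0592/n) log Q = 3.10 − (0.0592/2)(-4.253) = 3.100 + 0.126 = 3.226 V.

3.23 V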